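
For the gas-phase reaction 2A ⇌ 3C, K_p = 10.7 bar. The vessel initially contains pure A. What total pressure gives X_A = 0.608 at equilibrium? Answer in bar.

Let X = conversion of A (basis 1 mol A); extent of reaction ξ = 0.5X.
Species balance: n_A = 1 − X; n_C = 1.5X.
Total moles n_T = 1 + 0.5X.
K_p = p_C^3 / (p_A^2) with p_i = (n_i/n_T)·P.
At X = 0.608: the mole-fraction product g(X) = Π y_i^ν_i = 3.786. Since K_p = g(X)·P^{1}, P = (K_p/g)^(1/1) = (10.7/3.786)^(1/1) = 2.83 bar.

P = 2.83 bar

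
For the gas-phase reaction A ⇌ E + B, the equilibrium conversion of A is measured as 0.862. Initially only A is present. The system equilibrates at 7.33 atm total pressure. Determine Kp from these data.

Kp = 21.2 atm

Basis: 1 mol A initially; let X = conversion of A. Extent ξ = X.
Moles: n_A = 1 − X; n_E = X; n_B = X.
n_T = Σnᵢ = 1 + X.
At X = 0.862: n_A = 0.138, n_E = 0.862, n_B = 0.862, n_T = 1.86.
p_i = (n_i/n_T)·P. Kp = p_E p_B / (p_A) = 21.2 atm.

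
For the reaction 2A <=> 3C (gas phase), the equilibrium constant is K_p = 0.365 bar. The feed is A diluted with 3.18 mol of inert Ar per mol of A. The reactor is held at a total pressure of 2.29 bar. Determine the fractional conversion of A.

Let X = conversion of A (basis 1 mol A); extent of reaction ξ = 0.5X.
Moles: n_A = 1 − X; n_C = 1.5X; n_I = 3.18 (inert).
n_T = Σnᵢ = 4.18 + 0.5X.
Mole fractions y_i = n_i/n_T; K_p = p_C^3 / (p_A^2) with p_i = y_i·P.
Equating to 0.365 bar and solving on 0 < X < 1: X = 0.414.

X = 0.414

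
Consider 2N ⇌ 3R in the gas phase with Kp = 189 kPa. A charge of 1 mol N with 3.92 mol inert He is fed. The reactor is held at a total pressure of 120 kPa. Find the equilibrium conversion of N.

Let X = conversion of N (basis 1 mol N); extent of reaction ξ = 0.5X.
Mole table: n_N = 1 − X; n_R = 1.5X; n_I = 3.92 (inert).
n_T = Σnᵢ = 4.92 + 0.5X.
With p_i = (n_i/n_T)P, Kp = p_R^3 / (p_N^2).
Equating to 189 kPa and solving on 0 < X < 1: X = 0.659.

X = 0.659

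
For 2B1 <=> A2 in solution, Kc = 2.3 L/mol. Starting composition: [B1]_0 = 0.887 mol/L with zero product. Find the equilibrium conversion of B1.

Let X = conversion of B1; extent ξ = 0.887X/2 mol/L.
Concentrations: [B1] = 0.887 − 0.887X; [A2] = 0.444X.
Kc = [A2] / ([B1]^2).
Equating to 2.3 L/mol: the physical root is X = 0.613.

X = 0.613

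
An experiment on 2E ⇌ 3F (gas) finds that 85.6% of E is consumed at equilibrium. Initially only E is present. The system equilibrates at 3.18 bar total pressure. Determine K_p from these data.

K_p = 227 bar

Let X = conversion of E (basis 1 mol E); extent of reaction ξ = 0.5X.
Moles: n_E = 1 − X; n_F = 1.5X.
Total moles n_T = 1 + 0.5X.
At X = 0.856: n_E = 0.144, n_F = 1.28, n_T = 1.43.
p_i = (n_i/n_T)·P. K_p = p_F^3 / (p_E^2) = 227 bar.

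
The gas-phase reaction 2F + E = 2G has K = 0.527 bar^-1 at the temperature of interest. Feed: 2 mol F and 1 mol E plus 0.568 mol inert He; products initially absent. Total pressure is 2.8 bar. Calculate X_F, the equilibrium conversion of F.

X = 0.353

Let X = conversion of F (basis 2 mol F); extent of reaction ξ = X.
Mole table: n_F = 2 − 2X; n_E = 1 − X; n_G = 2X; n_I = 0.568 (inert).
Total moles n_T = 3.57 − X.
With p_i = (n_i/n_T)P, K = p_G^2 / (p_F^2 p_E).
Substituting and setting equal to 0.527 bar^-1 gives a polynomial in X; the root in (0,1) is X = 0.353.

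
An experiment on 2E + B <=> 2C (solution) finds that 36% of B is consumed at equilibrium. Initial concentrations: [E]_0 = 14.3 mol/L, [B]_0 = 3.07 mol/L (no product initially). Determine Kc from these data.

Let X = conversion of B.
Concentrations: [E] = 14.3 − 6.14X; [B] = 3.07 − 3.07X; [C] = 6.14X.
At X = 0.36: [E] = 12.1, [B] = 1.96, [C] = 2.21.
Kc = [C]^2 / ([E]^2 [B]) = 0.017 L/mol.

Kc = 0.017 L/mol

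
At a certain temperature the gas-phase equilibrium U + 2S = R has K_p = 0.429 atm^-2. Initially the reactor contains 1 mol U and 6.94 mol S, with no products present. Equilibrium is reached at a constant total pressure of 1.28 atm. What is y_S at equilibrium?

Let X = conversion of U (basis 1 mol U); extent of reaction ξ = X.
Moles: n_U = 1 − X; n_S = 6.94 − 2X; n_R = X.
n_T = Σnᵢ = 7.94 − 2X.
With p_i = (n_i/n_T)P, K_p = p_R / (p_U p_S^2).
Setting this equal to 0.429 atm^-2 and taking the physical root (0 < X < 1) gives X = 0.343.
Then n_S = 6.25, n_T = 7.25, so y_S = 0.862.

y_S = 0.862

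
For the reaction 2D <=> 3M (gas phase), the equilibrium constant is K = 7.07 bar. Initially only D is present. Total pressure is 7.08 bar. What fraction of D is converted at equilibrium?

X = 0.469

Basis: 1 mol D initially; let X = conversion of D. Extent ξ = 0.5X.
Species balance: n_D = 1 − X; n_M = 1.5X.
Summing: n_T = 1 + 0.5X.
y_i = n_i/n_T, p_i = y_i·P. K = p_M^3 / (p_D^2).
This yields a degree-3 equation in X; solving on (0,1), X = 0.469.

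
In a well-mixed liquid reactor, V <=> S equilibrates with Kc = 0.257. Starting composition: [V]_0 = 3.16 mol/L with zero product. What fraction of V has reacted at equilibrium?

Let X = conversion of V; extent ξ = 3.16·X mol/L.
Concentrations: [V] = 3.16 − 3.16X; [S] = 3.16X.
Kc = [S] / ([V]).
Equating to 0.257: the physical root is X = 0.204.

X = 0.204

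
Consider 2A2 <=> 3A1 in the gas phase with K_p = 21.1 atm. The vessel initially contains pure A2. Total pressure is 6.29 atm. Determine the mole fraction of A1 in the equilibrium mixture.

Take 1 mol A2 as basis and let X be its fractional conversion, so ξ = 0.5X.
Species balance: n_A2 = 1 − X; n_A1 = 1.5X.
Total moles n_T = 1 + 0.5X.
With p_i = (n_i/n_T)P, K_p = p_A1^3 / (p_A2^2).
Setting this equal to 21.1 atm and taking the physical root (0 < X < 1) gives X = 0.595.
Then n_A1 = 0.893, n_T = 1.3, so y_A1 = 0.688.

y_A1 = 0.688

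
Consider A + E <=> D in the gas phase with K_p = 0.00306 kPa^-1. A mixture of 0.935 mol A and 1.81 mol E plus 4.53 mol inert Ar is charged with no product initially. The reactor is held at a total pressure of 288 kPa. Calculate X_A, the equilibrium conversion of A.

Take 0.935 mol A as basis and let X be its fractional conversion, so ξ = 0.935X.
Mole table: n_A = 0.935 − 0.935X; n_E = 1.81 − 0.935X; n_D = 0.935X; n_I = 4.53 (inert).
Summing: n_T = 7.28 − 0.935X.
With p_i = (n_i/n_T)P, K_p = p_D / (p_A p_E).
Setting this equal to 0.00306 kPa^-1 and taking the physical root (0 < X < 1) gives X = 0.170.

X = 0.170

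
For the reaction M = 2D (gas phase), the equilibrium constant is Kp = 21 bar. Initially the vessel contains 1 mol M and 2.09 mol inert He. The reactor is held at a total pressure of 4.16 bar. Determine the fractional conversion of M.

X = 0.854

Let X = conversion of M (basis 1 mol M); extent of reaction ξ = X.
Moles: n_M = 1 − X; n_D = 2X; n_I = 2.09 (inert).
Total moles n_T = 3.09 + X.
With p_i = (n_i/n_T)P, Kp = p_D^2 / (p_M).
Setting this equal to 21 bar and taking the physical root (0 < X < 1) gives X = 0.854.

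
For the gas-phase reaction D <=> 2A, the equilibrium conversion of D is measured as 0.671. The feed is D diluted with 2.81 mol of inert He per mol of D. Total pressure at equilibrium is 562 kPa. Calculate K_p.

Let X = conversion of D (basis 1 mol D); extent of reaction ξ = X.
At extent ξ: n_D = 1 − X; n_A = 2X; n_I = 2.81 (inert).
n_T = Σnᵢ = 3.81 + X.
At X = 0.671: n_D = 0.329, n_A = 1.34, n_T = 4.48.
p_i = (n_i/n_T)·P. K_p = p_A^2 / (p_D) = 687 kPa.

K_p = 687 kPa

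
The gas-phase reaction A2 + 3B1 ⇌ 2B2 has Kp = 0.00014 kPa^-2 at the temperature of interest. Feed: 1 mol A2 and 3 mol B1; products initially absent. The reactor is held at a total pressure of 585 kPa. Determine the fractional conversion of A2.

Let X = conversion of A2 (basis 1 mol A2); extent of reaction ξ = X.
Species balance: n_A2 = 1 − X; n_B1 = 3 − 3X; n_B2 = 2X.
Total moles n_T = 4 − 2X.
y_i = n_i/n_T, p_i = y_i·P. Kp = p_B2^2 / (p_A2 p_B1^3).
Substituting and setting equal to 0.00014 kPa^-2 gives a polynomial in X; the root in (0,1) is X = 0.684.

X = 0.684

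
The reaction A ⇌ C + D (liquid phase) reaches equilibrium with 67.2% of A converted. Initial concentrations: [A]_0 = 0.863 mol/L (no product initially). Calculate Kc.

Let X = conversion of A.
Concentrations: [A] = 0.863 − 0.863X; [C] = 0.863X; [D] = 0.863X.
At X = 0.672: [A] = 0.283, [C] = 0.58, [D] = 0.58.
Kc = [C] [D] / ([A]) = 1.19 mol/L.

Kc = 1.19 mol/L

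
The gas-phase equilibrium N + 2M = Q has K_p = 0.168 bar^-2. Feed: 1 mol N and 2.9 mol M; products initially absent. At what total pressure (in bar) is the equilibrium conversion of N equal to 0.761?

Take 1 mol N as basis and let X be its fractional conversion, so ξ = X.
Moles: n_N = 1 − X; n_M = 2.9 − 2X; n_Q = X.
Summing: n_T = 3.9 − 2X.
K_p = p_Q / (p_N p_M^2) with p_i = (n_i/n_T)·P.
At X = 0.761: the mole-fraction product g(X) = Π y_i^ν_i = 9.482. Since K_p = g(X)·P^{-2}, P = (g/K_p)^(1/2) = (9.482/0.168)^(1/2) = 7.51 bar.

P = 7.51 bar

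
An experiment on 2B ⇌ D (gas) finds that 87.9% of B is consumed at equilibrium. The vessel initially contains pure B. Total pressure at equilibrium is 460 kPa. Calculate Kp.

Let X = conversion of B (basis 1 mol B); extent of reaction ξ = 0.5X.
Mole table: n_B = 1 − X; n_D = 0.5X.
Summing: n_T = 1 − 0.5X.
At X = 0.879: n_B = 0.121, n_D = 0.44, n_T = 0.56.
p_i = (n_i/n_T)·P. Kp = p_D / (p_B^2) = 0.0366 kPa^-1.

Kp = 0.0366 kPa^-1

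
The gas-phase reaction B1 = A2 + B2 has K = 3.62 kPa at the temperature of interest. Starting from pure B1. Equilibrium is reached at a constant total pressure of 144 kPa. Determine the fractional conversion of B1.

Take 1 mol B1 as basis and let X be its fractional conversion, so ξ = X.
Mole table: n_B1 = 1 − X; n_A2 = X; n_B2 = X.
Total moles n_T = 1 + X.
With p_i = (n_i/n_T)P, K = p_A2 p_B2 / (p_B1).
Substituting and setting equal to 3.62 kPa gives a polynomial in X; the root in (0,1) is X = 0.157.

X = 0.157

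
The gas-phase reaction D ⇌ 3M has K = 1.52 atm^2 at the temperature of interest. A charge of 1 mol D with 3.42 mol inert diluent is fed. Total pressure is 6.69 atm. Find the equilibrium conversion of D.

Basis: 1 mol D initially; let X = conversion of D. Extent ξ = X.
Mole table: n_D = 1 − X; n_M = 3X; n_I = 3.42 (inert).
n_T = Σnᵢ = 4.42 + 2X.
With p_i = (n_i/n_T)P, K = p_M^3 / (p_D).
Equating to 1.52 atm^2 and solving on 0 < X < 1: X = 0.282.

X = 0.282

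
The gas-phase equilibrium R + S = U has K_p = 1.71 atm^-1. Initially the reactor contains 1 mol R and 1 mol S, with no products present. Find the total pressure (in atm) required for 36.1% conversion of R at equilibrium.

P = 0.847 atm

Let X = conversion of R (basis 1 mol R); extent of reaction ξ = X.
At extent ξ: n_R = 1 − X; n_S = 1 − X; n_U = X.
Summing: n_T = 2 − X.
K_p = p_U / (p_R p_S) with p_i = (n_i/n_T)·P.
At X = 0.361: the mole-fraction product g(X) = Π y_i^ν_i = 1.449. Since K_p = g(X)·P^{-1}, P = (g/K_p)^(1/1) = (1.449/1.71)^(1/1) = 0.847 atm.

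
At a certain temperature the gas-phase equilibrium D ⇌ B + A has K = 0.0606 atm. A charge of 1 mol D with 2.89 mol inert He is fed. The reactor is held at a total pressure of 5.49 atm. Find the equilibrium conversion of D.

X = 0.191

Let X = conversion of D (basis 1 mol D); extent of reaction ξ = X.
Mole table: n_D = 1 − X; n_B = X; n_A = X; n_I = 2.89 (inert).
Total moles n_T = 3.89 + X.
y_i = n_i/n_T, p_i = y_i·P. K = p_B p_A / (p_D).
Substituting and setting equal to 0.0606 atm gives a polynomial in X; the root in (0,1) is X = 0.191.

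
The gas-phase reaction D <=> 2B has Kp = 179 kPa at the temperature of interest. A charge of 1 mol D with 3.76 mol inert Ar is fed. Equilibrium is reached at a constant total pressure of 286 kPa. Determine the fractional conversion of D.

X = 0.587

Let X = conversion of D (basis 1 mol D); extent of reaction ξ = X.
Species balance: n_D = 1 − X; n_B = 2X; n_I = 3.76 (inert).
Total moles n_T = 4.76 + X.
With p_i = (n_i/n_T)P, Kp = p_B^2 / (p_D).
Setting this equal to 179 kPa and taking the physical root (0 < X < 1) gives X = 0.587.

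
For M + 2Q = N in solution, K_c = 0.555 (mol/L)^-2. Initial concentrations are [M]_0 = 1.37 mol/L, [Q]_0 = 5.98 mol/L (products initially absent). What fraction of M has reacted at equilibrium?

X = 0.877

Let X = conversion of M; extent ξ = 1.37·X mol/L.
Concentrations: [M] = 1.37 − 1.37X; [Q] = 5.98 − 2.74X; [N] = 1.37X.
K_c = [N] / ([M] [Q]^2).
Solving K_c = 0.555 for X ∈ (0,1): X = 0.877.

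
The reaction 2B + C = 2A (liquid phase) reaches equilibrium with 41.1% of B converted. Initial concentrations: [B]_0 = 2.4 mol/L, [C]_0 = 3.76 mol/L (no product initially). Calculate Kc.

Kc = 0.149 L/mol

Let X = conversion of B.
Concentrations: [B] = 2.4 − 2.4X; [C] = 3.76 − 1.2X; [A] = 2.4X.
At X = 0.411: [B] = 1.41, [C] = 3.27, [A] = 0.986.
Kc = [A]^2 / ([B]^2 [C]) = 0.149 L/mol.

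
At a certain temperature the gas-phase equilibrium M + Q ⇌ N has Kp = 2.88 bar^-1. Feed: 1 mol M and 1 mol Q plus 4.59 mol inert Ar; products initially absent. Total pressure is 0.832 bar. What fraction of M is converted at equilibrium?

Take 1 mol M as basis and let X be its fractional conversion, so ξ = X.
Mole table: n_M = 1 − X; n_Q = 1 − X; n_N = X; n_I = 4.59 (inert).
Total moles n_T = 6.59 − X.
y_i = n_i/n_T, p_i = y_i·P. Kp = p_N / (p_M p_Q).
Equating to 2.88 bar^-1 and solving on 0 < X < 1: X = 0.226.

X = 0.226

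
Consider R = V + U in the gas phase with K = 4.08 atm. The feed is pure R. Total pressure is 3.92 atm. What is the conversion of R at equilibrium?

Let X = conversion of R (basis 1 mol R); extent of reaction ξ = X.
Species balance: n_R = 1 − X; n_V = X; n_U = X.
Summing: n_T = 1 + X.
y_i = n_i/n_T, p_i = y_i·P. K = p_V p_U / (p_R).
Substituting and setting equal to 4.08 atm gives a polynomial in X; the root in (0,1) is X = 0.714.

X = 0.714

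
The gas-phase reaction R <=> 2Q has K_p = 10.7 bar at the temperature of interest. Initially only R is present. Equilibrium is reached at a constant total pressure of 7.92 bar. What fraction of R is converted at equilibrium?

X = 0.502

Let X = conversion of R (basis 1 mol R); extent of reaction ξ = X.
Moles: n_R = 1 − X; n_Q = 2X.
n_T = Σnᵢ = 1 + X.
With p_i = (n_i/n_T)P, K_p = p_Q^2 / (p_R).
This yields a degree-2 equation in X; solving on (0,1), X = 0.502.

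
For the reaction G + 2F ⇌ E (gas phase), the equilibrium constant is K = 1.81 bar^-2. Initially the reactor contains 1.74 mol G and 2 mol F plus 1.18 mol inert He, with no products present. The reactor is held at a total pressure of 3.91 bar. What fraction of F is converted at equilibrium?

Take 2 mol F as basis and let X be its fractional conversion, so ξ = X.
Moles: n_G = 1.74 − X; n_F = 2 − 2X; n_E = X; n_I = 1.18 (inert).
Total moles n_T = 4.92 − 2X.
With p_i = (n_i/n_T)P, K = p_E / (p_G p_F^2).
Substituting and setting equal to 1.81 bar^-2 gives a polynomial in X; the root in (0,1) is X = 0.722.

X = 0.722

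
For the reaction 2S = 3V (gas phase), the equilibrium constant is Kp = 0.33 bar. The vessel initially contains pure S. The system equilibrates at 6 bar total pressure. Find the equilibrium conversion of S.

Take 1 mol S as basis and let X be its fractional conversion, so ξ = 0.5X.
At extent ξ: n_S = 1 − X; n_V = 1.5X.
n_T = Σnᵢ = 1 + 0.5X.
y_i = n_i/n_T, p_i = y_i·P. Kp = p_V^3 / (p_S^2).
This yields a degree-3 equation in X; solving on (0,1), X = 0.222.

X = 0.222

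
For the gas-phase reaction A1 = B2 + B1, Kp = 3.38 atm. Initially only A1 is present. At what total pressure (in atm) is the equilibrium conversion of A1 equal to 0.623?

Basis: 1 mol A1 initially; let X = conversion of A1. Extent ξ = X.
At extent ξ: n_A1 = 1 − X; n_B2 = X; n_B1 = X.
n_T = Σnᵢ = 1 + X.
Kp = p_B2 p_B1 / (p_A1) with p_i = (n_i/n_T)·P.
At X = 0.623: the mole-fraction product g(X) = Π y_i^ν_i = 0.6343. Since Kp = g(X)·P^{1}, P = (Kp/g)^(1/1) = (3.38/0.6343)^(1/1) = 5.33 atm.

P = 5.33 atm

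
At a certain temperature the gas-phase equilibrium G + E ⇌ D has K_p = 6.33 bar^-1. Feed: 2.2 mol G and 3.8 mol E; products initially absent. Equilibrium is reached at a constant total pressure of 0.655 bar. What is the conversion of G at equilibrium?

Basis: 2.2 mol G initially; let X = conversion of G. Extent ξ = 2.2X.
At extent ξ: n_G = 2.2 − 2.2X; n_E = 3.8 − 2.2X; n_D = 2.2X.
n_T = Σnᵢ = 6 − 2.2X.
With p_i = (n_i/n_T)P, K_p = p_D / (p_G p_E).
Equating to 6.33 bar^-1 and solving on 0 < X < 1: X = 0.680.

X = 0.680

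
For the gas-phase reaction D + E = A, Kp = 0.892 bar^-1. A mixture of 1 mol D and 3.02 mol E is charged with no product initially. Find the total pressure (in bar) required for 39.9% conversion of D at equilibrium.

P = 1.03 bar

Basis: 1 mol D initially; let X = conversion of D. Extent ξ = X.
Mole table: n_D = 1 − X; n_E = 3.02 − X; n_A = X.
Total moles n_T = 4.02 − X.
Kp = p_A / (p_D p_E) with p_i = (n_i/n_T)·P.
At X = 0.399: the mole-fraction product g(X) = Π y_i^ν_i = 0.9172. Since Kp = g(X)·P^{-1}, P = (g/Kp)^(1/1) = (0.9172/0.892)^(1/1) = 1.03 bar.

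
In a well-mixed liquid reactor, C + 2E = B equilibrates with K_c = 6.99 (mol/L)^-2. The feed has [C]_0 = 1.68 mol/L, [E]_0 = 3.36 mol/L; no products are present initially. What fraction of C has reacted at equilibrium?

Let X = conversion of C; extent ξ = 1.68·X mol/L.
Concentrations: [C] = 1.68 − 1.68X; [E] = 3.36 − 3.36X; [B] = 1.68X.
K_c = [B] / ([C] [E]^2).
Solving K_c = 6.99 for X ∈ (0,1): X = 0.785.

X = 0.785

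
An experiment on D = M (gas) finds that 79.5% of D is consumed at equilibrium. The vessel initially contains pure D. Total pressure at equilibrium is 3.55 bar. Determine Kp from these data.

Kp = 3.88

Take 1 mol D as basis and let X be its fractional conversion, so ξ = X.
Species balance: n_D = 1 − X; n_M = X.
Since Δν = 0, n_T = 1 throughout.
At X = 0.795: n_D = 0.205, n_M = 0.795, n_T = 1.
p_i = (n_i/n_T)·P. Kp = p_M / (p_D) = 3.88.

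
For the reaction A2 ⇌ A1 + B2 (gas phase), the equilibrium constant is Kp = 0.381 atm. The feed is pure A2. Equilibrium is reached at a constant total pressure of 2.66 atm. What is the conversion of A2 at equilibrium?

X = 0.354

Basis: 1 mol A2 initially; let X = conversion of A2. Extent ξ = X.
At extent ξ: n_A2 = 1 − X; n_A1 = X; n_B2 = X.
Total moles n_T = 1 + X.
With p_i = (n_i/n_T)P, Kp = p_A1 p_B2 / (p_A2).
Equating to 0.381 atm and solving on 0 < X < 1: X = 0.354.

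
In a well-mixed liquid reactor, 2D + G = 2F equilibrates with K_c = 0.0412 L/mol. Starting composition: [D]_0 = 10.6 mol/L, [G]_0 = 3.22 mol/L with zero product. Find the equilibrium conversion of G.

X = 0.369

Let X = conversion of G; extent ξ = 3.22·X mol/L.
Concentrations: [D] = 10.6 − 6.44X; [G] = 3.22 − 3.22X; [F] = 6.44X.
K_c = [F]^2 / ([D]^2 [G]).
This equals 0.0412 at X = 0.369 (the root in 0 < X < 1).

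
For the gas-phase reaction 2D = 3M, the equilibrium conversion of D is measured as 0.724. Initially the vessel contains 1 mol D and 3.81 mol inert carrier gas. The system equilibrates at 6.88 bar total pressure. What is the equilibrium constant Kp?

Kp = 22.4 bar

Take 1 mol D as basis and let X be its fractional conversion, so ξ = 0.5X.
Species balance: n_D = 1 − X; n_M = 1.5X; n_I = 3.81 (inert).
Total moles n_T = 4.81 + 0.5X.
At X = 0.724: n_D = 0.276, n_M = 1.09, n_T = 5.17.
p_i = (n_i/n_T)·P. Kp = p_M^3 / (p_D^2) = 22.4 bar.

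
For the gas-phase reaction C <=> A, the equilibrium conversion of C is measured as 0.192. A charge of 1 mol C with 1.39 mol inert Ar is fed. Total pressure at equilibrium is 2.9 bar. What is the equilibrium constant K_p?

Let X = conversion of C (basis 1 mol C); extent of reaction ξ = X.
At extent ξ: n_C = 1 − X; n_A = X; n_I = 1.39 (inert).
Since Δν = 0, n_T = 2.39 throughout.
At X = 0.192: n_C = 0.808, n_A = 0.192, n_T = 2.39.
p_i = (n_i/n_T)·P. K_p = p_A / (p_C) = 0.238.

K_p = 0.238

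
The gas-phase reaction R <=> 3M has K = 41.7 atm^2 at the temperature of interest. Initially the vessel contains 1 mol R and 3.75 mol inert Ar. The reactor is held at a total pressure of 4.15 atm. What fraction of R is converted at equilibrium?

X = 0.840

Let X = conversion of R (basis 1 mol R); extent of reaction ξ = X.
Moles: n_R = 1 − X; n_M = 3X; n_I = 3.75 (inert).
Total moles n_T = 4.75 + 2X.
Mole fractions y_i = n_i/n_T; K = p_M^3 / (p_R) with p_i = y_i·P.
This yields a degree-3 equation in X; solving on (0,1), X = 0.840.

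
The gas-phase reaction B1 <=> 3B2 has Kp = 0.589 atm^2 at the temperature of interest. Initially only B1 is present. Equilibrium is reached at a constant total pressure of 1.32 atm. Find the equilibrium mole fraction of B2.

y_B2 = 0.538

Take 1 mol B1 as basis and let X be its fractional conversion, so ξ = X.
Moles: n_B1 = 1 − X; n_B2 = 3X.
n_T = Σnᵢ = 1 + 2X.
y_i = n_i/n_T, p_i = y_i·P. Kp = p_B2^3 / (p_B1).
Substituting and setting equal to 0.589 atm^2 gives a polynomial in X; the root in (0,1) is X = 0.280.
Then n_B2 = 0.84, n_T = 1.56, so y_B2 = 0.538.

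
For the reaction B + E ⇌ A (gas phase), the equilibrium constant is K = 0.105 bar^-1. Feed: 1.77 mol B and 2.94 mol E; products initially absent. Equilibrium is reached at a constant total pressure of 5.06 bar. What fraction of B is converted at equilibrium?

X = 0.238

Basis: 1.77 mol B initially; let X = conversion of B. Extent ξ = 1.77X.
At extent ξ: n_B = 1.77 − 1.77X; n_E = 2.94 − 1.77X; n_A = 1.77X.
Summing: n_T = 4.71 − 1.77X.
Mole fractions y_i = n_i/n_T; K = p_A / (p_B p_E) with p_i = y_i·P.
Substituting and setting equal to 0.105 bar^-1 gives a polynomial in X; the root in (0,1) is X = 0.238.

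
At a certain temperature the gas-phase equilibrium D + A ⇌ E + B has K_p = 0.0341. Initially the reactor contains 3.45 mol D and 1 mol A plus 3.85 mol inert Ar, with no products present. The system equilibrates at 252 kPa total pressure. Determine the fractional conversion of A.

X = 0.279

Let X = conversion of A (basis 1 mol A); extent of reaction ξ = X.
Species balance: n_D = 3.45 − X; n_A = 1 − X; n_E = X; n_B = X; n_I = 3.85 (inert).
Total moles n_T = 8.3 (Δν = 0, constant).
y_i = n_i/n_T, p_i = y_i·P. K_p = p_E p_B / (p_D p_A).
This yields a degree-2 equation in X; solving on (0,1), X = 0.279.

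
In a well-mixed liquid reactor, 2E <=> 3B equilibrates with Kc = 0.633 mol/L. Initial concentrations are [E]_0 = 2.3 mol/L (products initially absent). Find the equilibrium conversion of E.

Let X = conversion of E; extent ξ = 2.3X/2 mol/L.
Concentrations: [E] = 2.3 − 2.3X; [B] = 3.45X.
Kc = [B]^3 / ([E]^2).
Equating to 0.633 mol/L: the physical root is X = 0.332.

X = 0.332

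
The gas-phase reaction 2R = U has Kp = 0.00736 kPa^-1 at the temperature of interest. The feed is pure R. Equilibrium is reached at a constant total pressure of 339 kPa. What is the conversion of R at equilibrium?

Basis: 1 mol R initially; let X = conversion of R. Extent ξ = 0.5X.
Mole table: n_R = 1 − X; n_U = 0.5X.
n_T = Σnᵢ = 1 − 0.5X.
y_i = n_i/n_T, p_i = y_i·P. Kp = p_U / (p_R^2).
Equating to 0.00736 kPa^-1 and solving on 0 < X < 1: X = 0.698.

X = 0.698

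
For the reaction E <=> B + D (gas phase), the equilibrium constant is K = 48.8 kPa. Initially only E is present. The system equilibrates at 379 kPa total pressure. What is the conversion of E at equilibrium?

Let X = conversion of E (basis 1 mol E); extent of reaction ξ = X.
At extent ξ: n_E = 1 − X; n_B = X; n_D = X.
Total moles n_T = 1 + X.
y_i = n_i/n_T, p_i = y_i·P. K = p_B p_D / (p_E).
Substituting and setting equal to 48.8 kPa gives a polynomial in X; the root in (0,1) is X = 0.338.

X = 0.338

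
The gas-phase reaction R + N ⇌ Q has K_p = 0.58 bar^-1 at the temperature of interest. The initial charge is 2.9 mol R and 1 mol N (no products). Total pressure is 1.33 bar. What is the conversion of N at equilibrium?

X = 0.356

Take 1 mol N as basis and let X be its fractional conversion, so ξ = X.
At extent ξ: n_R = 2.9 − X; n_N = 1 − X; n_Q = X.
Summing: n_T = 3.9 − X.
With p_i = (n_i/n_T)P, K_p = p_Q / (p_R p_N).
Setting this equal to 0.58 bar^-1 and taking the physical root (0 < X < 1) gives X = 0.356.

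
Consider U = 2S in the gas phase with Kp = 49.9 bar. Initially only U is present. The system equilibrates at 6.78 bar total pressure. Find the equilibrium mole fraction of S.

y_S = 0.892

Take 1 mol U as basis and let X be its fractional conversion, so ξ = X.
Species balance: n_U = 1 − X; n_S = 2X.
Total moles n_T = 1 + X.
With p_i = (n_i/n_T)P, Kp = p_S^2 / (p_U).
This yields a degree-2 equation in X; solving on (0,1), X = 0.805.
Then n_S = 1.61, n_T = 1.8, so y_S = 0.892.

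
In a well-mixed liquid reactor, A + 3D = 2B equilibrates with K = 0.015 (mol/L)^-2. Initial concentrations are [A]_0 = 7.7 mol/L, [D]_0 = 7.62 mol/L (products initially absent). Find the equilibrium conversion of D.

Let X = conversion of D; extent ξ = 7.62X/3 mol/L.
Concentrations: [A] = 7.7 − 2.54X; [D] = 7.62 − 7.62X; [B] = 5.08X.
K = [B]^2 / ([A] [D]^3).
Equating to 0.015 (mol/L)^-2: the physical root is X = 0.482.

X = 0.482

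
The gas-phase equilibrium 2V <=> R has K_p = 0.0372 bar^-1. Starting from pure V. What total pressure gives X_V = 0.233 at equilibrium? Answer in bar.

P = 4.7 bar

Let X = conversion of V (basis 1 mol V); extent of reaction ξ = 0.5X.
Moles: n_V = 1 − X; n_R = 0.5X.
Total moles n_T = 1 − 0.5X.
K_p = p_R / (p_V^2) with p_i = (n_i/n_T)·P.
At X = 0.233: the mole-fraction product g(X) = Π y_i^ν_i = 0.175. Since K_p = g(X)·P^{-1}, P = (g/K_p)^(1/1) = (0.175/0.0372)^(1/1) = 4.7 bar.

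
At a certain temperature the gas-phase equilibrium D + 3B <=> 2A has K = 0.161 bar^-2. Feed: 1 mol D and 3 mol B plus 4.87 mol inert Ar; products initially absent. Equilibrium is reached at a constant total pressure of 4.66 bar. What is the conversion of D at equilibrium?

X = 0.293

Let X = conversion of D (basis 1 mol D); extent of reaction ξ = X.
Moles: n_D = 1 − X; n_B = 3 − 3X; n_A = 2X; n_I = 4.87 (inert).
n_T = Σnᵢ = 8.87 − 2X.
y_i = n_i/n_T, p_i = y_i·P. K = p_A^2 / (p_D p_B^3).
This yields a degree-4 equation in X; solving on (0,1), X = 0.293.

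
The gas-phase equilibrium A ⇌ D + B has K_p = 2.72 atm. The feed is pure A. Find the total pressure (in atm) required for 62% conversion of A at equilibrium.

P = 4.36 atm

Basis: 1 mol A initially; let X = conversion of A. Extent ξ = X.
Moles: n_A = 1 − X; n_D = X; n_B = X.
Total moles n_T = 1 + X.
K_p = p_D p_B / (p_A) with p_i = (n_i/n_T)·P.
At X = 0.62: the mole-fraction product g(X) = Π y_i^ν_i = 0.6244. Since K_p = g(X)·P^{1}, P = (K_p/g)^(1/1) = (2.72/0.6244)^(1/1) = 4.36 atm.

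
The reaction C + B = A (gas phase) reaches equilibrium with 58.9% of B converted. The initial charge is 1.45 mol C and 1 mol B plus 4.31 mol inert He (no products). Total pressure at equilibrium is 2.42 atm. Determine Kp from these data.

Take 1 mol B as basis and let X be its fractional conversion, so ξ = X.
Moles: n_C = 1.45 − X; n_B = 1 − X; n_A = X; n_I = 4.31 (inert).
Total moles n_T = 6.76 − X.
At X = 0.589: n_C = 0.861, n_B = 0.411, n_A = 0.589, n_T = 6.17.
p_i = (n_i/n_T)·P. Kp = p_A / (p_C p_B) = 4.24 atm^-1.

Kp = 4.24 atm^-1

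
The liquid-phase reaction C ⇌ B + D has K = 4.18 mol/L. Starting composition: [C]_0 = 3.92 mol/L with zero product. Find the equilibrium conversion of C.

Let X = conversion of C; extent ξ = 3.92·X mol/L.
Concentrations: [C] = 3.92 − 3.92X; [B] = 3.92X; [D] = 3.92X.
K = [B] [D] / ([C]).
Setting equal to 4.18 and solving for X on (0,1) gives X = 0.629.

X = 0.629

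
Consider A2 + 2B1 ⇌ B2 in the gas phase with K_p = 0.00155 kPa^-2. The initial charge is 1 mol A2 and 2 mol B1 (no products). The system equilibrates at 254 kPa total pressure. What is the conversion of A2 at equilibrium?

Let X = conversion of A2 (basis 1 mol A2); extent of reaction ξ = X.
Mole table: n_A2 = 1 − X; n_B1 = 2 − 2X; n_B2 = X.
Total moles n_T = 3 − 2X.
y_i = n_i/n_T, p_i = y_i·P. K_p = p_B2 / (p_A2 p_B1^2).
Equating to 0.00155 kPa^-2 and solving on 0 < X < 1: X = 0.847.

X = 0.847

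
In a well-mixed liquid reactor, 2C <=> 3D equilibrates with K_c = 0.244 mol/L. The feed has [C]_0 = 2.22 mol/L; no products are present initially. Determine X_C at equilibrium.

Let X = conversion of C; extent ξ = 2.22X/2 mol/L.
Concentrations: [C] = 2.22 − 2.22X; [D] = 3.33X.
K_c = [D]^3 / ([C]^2).
This equals 0.244 at X = 0.261 (the root in 0 < X < 1).

X = 0.261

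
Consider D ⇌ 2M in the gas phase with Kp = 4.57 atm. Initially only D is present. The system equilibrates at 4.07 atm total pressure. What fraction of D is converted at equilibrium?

X = 0.468

Let X = conversion of D (basis 1 mol D); extent of reaction ξ = X.
Species balance: n_D = 1 − X; n_M = 2X.
n_T = Σnᵢ = 1 + X.
Mole fractions y_i = n_i/n_T; Kp = p_M^2 / (p_D) with p_i = y_i·P.
Setting this equal to 4.57 atm and taking the physical root (0 < X < 1) gives X = 0.468.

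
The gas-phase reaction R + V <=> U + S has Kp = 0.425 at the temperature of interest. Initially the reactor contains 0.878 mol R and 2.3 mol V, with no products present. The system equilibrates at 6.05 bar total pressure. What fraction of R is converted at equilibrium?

Basis: 0.878 mol R initially; let X = conversion of R. Extent ξ = 0.878X.
Mole table: n_R = 0.878 − 0.878X; n_V = 2.3 − 0.878X; n_U = 0.878X; n_S = 0.878X.
Total moles n_T = 3.18 (Δν = 0, constant).
y_i = n_i/n_T, p_i = y_i·P. Kp = p_U p_S / (p_R p_V).
Equating to 0.425 and solving on 0 < X < 1: X = 0.593.

X = 0.593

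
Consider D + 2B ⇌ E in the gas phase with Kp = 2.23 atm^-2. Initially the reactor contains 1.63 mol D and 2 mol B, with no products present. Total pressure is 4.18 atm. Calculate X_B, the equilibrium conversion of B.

Take 2 mol B as basis and let X be its fractional conversion, so ξ = X.
Mole table: n_D = 1.63 − X; n_B = 2 − 2X; n_E = X.
n_T = Σnᵢ = 3.63 − 2X.
Mole fractions y_i = n_i/n_T; Kp = p_E / (p_D p_B^2) with p_i = y_i·P.
Setting this equal to 2.23 atm^-2 and taking the physical root (0 < X < 1) gives X = 0.839.

X = 0.839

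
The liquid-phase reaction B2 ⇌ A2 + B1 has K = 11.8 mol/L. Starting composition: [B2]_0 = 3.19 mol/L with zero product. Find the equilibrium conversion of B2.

X = 0.819

Let X = conversion of B2; extent ξ = 3.19·X mol/L.
Concentrations: [B2] = 3.19 − 3.19X; [A2] = 3.19X; [B1] = 3.19X.
K = [A2] [B1] / ([B2]).
This equals 11.8 at X = 0.819 (the root in 0 < X < 1).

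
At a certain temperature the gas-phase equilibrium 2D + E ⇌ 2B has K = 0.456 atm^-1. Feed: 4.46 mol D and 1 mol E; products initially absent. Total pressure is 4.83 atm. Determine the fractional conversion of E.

Basis: 1 mol E initially; let X = conversion of E. Extent ξ = X.
Mole table: n_D = 4.46 − 2X; n_E = 1 − X; n_B = 2X.
n_T = Σnᵢ = 5.46 − X.
y_i = n_i/n_T, p_i = y_i·P. K = p_B^2 / (p_D^2 p_E).
This yields a degree-3 equation in X; solving on (0,1), X = 0.642.

X = 0.642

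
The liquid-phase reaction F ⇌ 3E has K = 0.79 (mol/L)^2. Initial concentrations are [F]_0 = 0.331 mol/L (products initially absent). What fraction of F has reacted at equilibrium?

X = 0.508

Let X = conversion of F; extent ξ = 0.331·X mol/L.
Concentrations: [F] = 0.331 − 0.331X; [E] = 0.993X.
K = [E]^3 / ([F]).
Setting equal to 0.79 and solving for X on (0,1) gives X = 0.508.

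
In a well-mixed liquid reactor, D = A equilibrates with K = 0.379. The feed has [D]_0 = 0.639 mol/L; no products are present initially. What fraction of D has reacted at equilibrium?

Let X = conversion of D; extent ξ = 0.639·X mol/L.
Concentrations: [D] = 0.639 − 0.639X; [A] = 0.639X.
K = [A] / ([D]).
Solving K = 0.379 for X ∈ (0,1): X = 0.275.

X = 0.275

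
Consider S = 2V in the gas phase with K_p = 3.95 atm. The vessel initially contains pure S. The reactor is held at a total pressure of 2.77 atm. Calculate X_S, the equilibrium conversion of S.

X = 0.513

Let X = conversion of S (basis 1 mol S); extent of reaction ξ = X.
At extent ξ: n_S = 1 − X; n_V = 2X.
Total moles n_T = 1 + X.
y_i = n_i/n_T, p_i = y_i·P. K_p = p_V^2 / (p_S).
Setting this equal to 3.95 atm and taking the physical root (0 < X < 1) gives X = 0.513.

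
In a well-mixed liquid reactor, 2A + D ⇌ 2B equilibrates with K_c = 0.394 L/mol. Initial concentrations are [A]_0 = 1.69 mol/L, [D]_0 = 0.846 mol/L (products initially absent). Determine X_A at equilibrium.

Let X = conversion of A; extent ξ = 1.69X/2 mol/L.
Concentrations: [A] = 1.69 − 1.69X; [D] = 0.846 − 0.845X; [B] = 1.69X.
K_c = [B]^2 / ([A]^2 [D]).
Setting equal to 0.394 and solving for X on (0,1) gives X = 0.322.

X = 0.322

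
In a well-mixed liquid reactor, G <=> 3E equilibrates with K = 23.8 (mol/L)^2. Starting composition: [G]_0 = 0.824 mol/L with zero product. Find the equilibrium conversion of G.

X = 0.717

Let X = conversion of G; extent ξ = 0.824·X mol/L.
Concentrations: [G] = 0.824 − 0.824X; [E] = 2.47X.
K = [E]^3 / ([G]).
Equating to 23.8 (mol/L)^2: the physical root is X = 0.717.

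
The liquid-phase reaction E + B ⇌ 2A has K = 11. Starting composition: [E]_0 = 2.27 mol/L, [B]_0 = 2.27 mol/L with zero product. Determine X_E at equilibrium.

Let X = conversion of E; extent ξ = 2.27·X mol/L.
Concentrations: [E] = 2.27 − 2.27X; [B] = 2.27 − 2.27X; [A] = 4.54X.
K = [A]^2 / ([E] [B]).
Equating to 11: the physical root is X = 0.624.

X = 0.624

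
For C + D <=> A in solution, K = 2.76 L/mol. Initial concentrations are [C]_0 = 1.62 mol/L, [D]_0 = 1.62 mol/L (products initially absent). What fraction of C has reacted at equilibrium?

X = 0.626

Let X = conversion of C; extent ξ = 1.62·X mol/L.
Concentrations: [C] = 1.62 − 1.62X; [D] = 1.62 − 1.62X; [A] = 1.62X.
K = [A] / ([C] [D]).
Setting equal to 2.76 and solving for X on (0,1) gives X = 0.626.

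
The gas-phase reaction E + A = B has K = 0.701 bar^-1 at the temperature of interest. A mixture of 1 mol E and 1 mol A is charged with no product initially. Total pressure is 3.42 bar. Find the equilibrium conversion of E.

X = 0.457

Let X = conversion of E (basis 1 mol E); extent of reaction ξ = X.
At extent ξ: n_E = 1 − X; n_A = 1 − X; n_B = X.
Total moles n_T = 2 − X.
With p_i = (n_i/n_T)P, K = p_B / (p_E p_A).
Setting this equal to 0.701 bar^-1 and taking the physical root (0 < X < 1) gives X = 0.457.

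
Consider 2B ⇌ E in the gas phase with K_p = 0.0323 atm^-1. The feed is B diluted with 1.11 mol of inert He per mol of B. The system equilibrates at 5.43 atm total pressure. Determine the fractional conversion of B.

X = 0.130

Let X = conversion of B (basis 1 mol B); extent of reaction ξ = 0.5X.
Moles: n_B = 1 − X; n_E = 0.5X; n_I = 1.11 (inert).
n_T = Σnᵢ = 2.11 − 0.5X.
Mole fractions y_i = n_i/n_T; K_p = p_E / (p_B^2) with p_i = y_i·P.
Equating to 0.0323 atm^-1 and solving on 0 < X < 1: X = 0.130.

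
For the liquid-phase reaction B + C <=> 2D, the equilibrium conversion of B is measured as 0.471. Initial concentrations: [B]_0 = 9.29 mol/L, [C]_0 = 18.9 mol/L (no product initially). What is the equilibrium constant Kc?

Let X = conversion of B.
Concentrations: [B] = 9.29 − 9.29X; [C] = 18.9 − 9.29X; [D] = 18.6X.
At X = 0.471: [B] = 4.91, [C] = 14.5, [D] = 8.75.
Kc = [D]^2 / ([B] [C]) = 1.07.

Kc = 1.07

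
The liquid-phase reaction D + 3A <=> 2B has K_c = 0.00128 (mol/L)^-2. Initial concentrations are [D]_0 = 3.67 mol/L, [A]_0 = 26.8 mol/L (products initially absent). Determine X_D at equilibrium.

Let X = conversion of D; extent ξ = 3.67·X mol/L.
Concentrations: [D] = 3.67 − 3.67X; [A] = 26.8 − 11X; [B] = 7.34X.
K_c = [B]^2 / ([D] [A]^3).
Equating to 0.00128 (mol/L)^-2: the physical root is X = 0.570.

X = 0.570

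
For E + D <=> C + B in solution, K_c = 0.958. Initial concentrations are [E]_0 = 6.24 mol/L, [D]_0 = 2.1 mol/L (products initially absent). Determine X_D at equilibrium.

X = 0.742

Let X = conversion of D; extent ξ = 2.1·X mol/L.
Concentrations: [E] = 6.24 − 2.1X; [D] = 2.1 − 2.1X; [C] = 2.1X; [B] = 2.1X.
K_c = [C] [B] / ([E] [D]).
Equating to 0.958: the physical root is X = 0.742.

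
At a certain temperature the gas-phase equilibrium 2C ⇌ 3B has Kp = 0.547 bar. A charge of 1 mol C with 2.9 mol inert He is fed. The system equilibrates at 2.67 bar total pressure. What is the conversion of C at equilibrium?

X = 0.432

Basis: 1 mol C initially; let X = conversion of C. Extent ξ = 0.5X.
Species balance: n_C = 1 − X; n_B = 1.5X; n_I = 2.9 (inert).
Summing: n_T = 3.9 + 0.5X.
y_i = n_i/n_T, p_i = y_i·P. Kp = p_B^3 / (p_C^2).
Substituting and setting equal to 0.547 bar gives a polynomial in X; the root in (0,1) is X = 0.432.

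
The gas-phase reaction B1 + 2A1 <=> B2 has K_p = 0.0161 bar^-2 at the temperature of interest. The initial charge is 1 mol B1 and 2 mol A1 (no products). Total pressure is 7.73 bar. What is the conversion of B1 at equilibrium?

X = 0.256

Basis: 1 mol B1 initially; let X = conversion of B1. Extent ξ = X.
Moles: n_B1 = 1 − X; n_A1 = 2 − 2X; n_B2 = X.
Summing: n_T = 3 − 2X.
y_i = n_i/n_T, p_i = y_i·P. K_p = p_B2 / (p_B1 p_A1^2).
This yields a degree-3 equation in X; solving on (0,1), X = 0.256.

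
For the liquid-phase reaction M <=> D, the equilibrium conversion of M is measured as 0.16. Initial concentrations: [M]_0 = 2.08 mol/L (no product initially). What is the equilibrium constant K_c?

K_c = 0.19

Let X = conversion of M.
Concentrations: [M] = 2.08 − 2.08X; [D] = 2.08X.
At X = 0.16: [M] = 1.75, [D] = 0.333.
K_c = [D] / ([M]) = 0.19.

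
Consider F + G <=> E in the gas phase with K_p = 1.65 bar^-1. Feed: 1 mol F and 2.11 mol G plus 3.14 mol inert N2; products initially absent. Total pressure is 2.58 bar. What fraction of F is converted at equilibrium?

X = 0.539

Take 1 mol F as basis and let X be its fractional conversion, so ξ = X.
Mole table: n_F = 1 − X; n_G = 2.11 − X; n_E = X; n_I = 3.14 (inert).
n_T = Σnᵢ = 6.25 − X.
y_i = n_i/n_T, p_i = y_i·P. K_p = p_E / (p_F p_G).
Equating to 1.65 bar^-1 and solving on 0 < X < 1: X = 0.539.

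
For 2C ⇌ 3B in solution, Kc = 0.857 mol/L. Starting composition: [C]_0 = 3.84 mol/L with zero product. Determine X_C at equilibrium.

X = 0.314

Let X = conversion of C; extent ξ = 3.84X/2 mol/L.
Concentrations: [C] = 3.84 − 3.84X; [B] = 5.76X.
Kc = [B]^3 / ([C]^2).
Equating to 0.857 mol/L: the physical root is X = 0.314.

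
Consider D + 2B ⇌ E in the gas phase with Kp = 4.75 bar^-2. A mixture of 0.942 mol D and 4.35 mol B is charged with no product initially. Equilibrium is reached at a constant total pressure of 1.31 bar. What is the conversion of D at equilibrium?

X = 0.820

Take 0.942 mol D as basis and let X be its fractional conversion, so ξ = 0.942X.
At extent ξ: n_D = 0.942 − 0.942X; n_B = 4.35 − 1.88X; n_E = 0.942X.
Summing: n_T = 5.29 − 1.88X.
With p_i = (n_i/n_T)P, Kp = p_E / (p_D p_B^2).
Substituting and setting equal to 4.75 bar^-2 gives a polynomial in X; the root in (0,1) is X = 0.820.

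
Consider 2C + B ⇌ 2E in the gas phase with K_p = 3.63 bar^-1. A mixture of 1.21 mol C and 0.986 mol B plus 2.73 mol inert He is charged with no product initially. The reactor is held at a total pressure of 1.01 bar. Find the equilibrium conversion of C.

X = 0.430

Take 1.21 mol C as basis and let X be its fractional conversion, so ξ = 0.605X.
At extent ξ: n_C = 1.21 − 1.21X; n_B = 0.986 − 0.605X; n_E = 1.21X; n_I = 2.73 (inert).
n_T = Σnᵢ = 4.93 − 0.605X.
With p_i = (n_i/n_T)P, K_p = p_E^2 / (p_C^2 p_B).
Substituting and setting equal to 3.63 bar^-1 gives a polynomial in X; the root in (0,1) is X = 0.430.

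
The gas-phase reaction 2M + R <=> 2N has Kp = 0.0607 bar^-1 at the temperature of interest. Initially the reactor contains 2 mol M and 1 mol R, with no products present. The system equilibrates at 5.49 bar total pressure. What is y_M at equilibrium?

y_M = 0.554

Basis: 2 mol M initially; let X = conversion of M. Extent ξ = X.
Mole table: n_M = 2 − 2X; n_R = 1 − X; n_N = 2X.
Summing: n_T = 3 − X.
y_i = n_i/n_T, p_i = y_i·P. Kp = p_N^2 / (p_M^2 p_R).
Substituting and setting equal to 0.0607 bar^-1 gives a polynomial in X; the root in (0,1) is X = 0.233.
Then n_M = 1.53, n_T = 2.77, so y_M = 0.554.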